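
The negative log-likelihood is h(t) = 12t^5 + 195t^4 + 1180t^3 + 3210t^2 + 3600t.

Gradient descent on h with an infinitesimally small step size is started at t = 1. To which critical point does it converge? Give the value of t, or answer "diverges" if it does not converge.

-1

h'(t) = 60(t + 1)(t + 3)(t + 4)(t + 5), so h'(1) = 14400.
Gradient descent moves in the -h' direction, i.e. t is decreasing.
The nearest critical point in that direction is t = -1, where h'' = 1440 > 0 (a local minimum). The iterate converges there.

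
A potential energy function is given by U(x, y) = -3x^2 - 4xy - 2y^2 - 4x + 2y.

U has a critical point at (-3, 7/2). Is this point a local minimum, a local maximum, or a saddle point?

local maximum

The Hessian of U is constant: H = [[-6, -4], [-4, -4]].
det(H) = (-6)·(-4) − (-4)² = 8.
det(H) > 0 and tr(H) = -10 < 0, so H is negative definite and the point is a local maximum.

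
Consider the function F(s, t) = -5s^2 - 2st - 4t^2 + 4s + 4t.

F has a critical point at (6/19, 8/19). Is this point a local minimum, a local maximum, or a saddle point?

The Hessian of F is constant: H = [[-10, -2], [-2, -8]].
det(H) = (-10)·(-8) − (-2)² = 76.
det(H) > 0 and tr(H) = -18 < 0, so H is negative definite and the point is a local maximum.

local maximum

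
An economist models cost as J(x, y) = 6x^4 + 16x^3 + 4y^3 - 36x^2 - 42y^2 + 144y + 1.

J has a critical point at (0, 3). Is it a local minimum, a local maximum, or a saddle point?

The mixed partial ∂²J/∂x∂y is 0, so the Hessian at any point is diag(J_xx, J_yy) = diag(24(3x^2 + 4x - 3), 12(2y - 7)).
At (0, 3): H = diag(-72, -12).
Both eigenvalues are negative, so H is negative definite: a local maximum.

local maximum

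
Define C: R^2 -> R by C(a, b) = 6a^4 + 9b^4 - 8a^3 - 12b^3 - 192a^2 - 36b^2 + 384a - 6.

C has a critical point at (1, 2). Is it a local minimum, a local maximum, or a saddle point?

saddle point

The mixed partial ∂²C/∂a∂b is 0, so the Hessian at any point is diag(C_aa, C_bb) = diag(24(3a^2 - 2a - 16), 36(3b^2 - 2b - 2)).
At (1, 2): H = diag(-360, 216).
The eigenvalues have opposite signs, so H is indefinite: a saddle point.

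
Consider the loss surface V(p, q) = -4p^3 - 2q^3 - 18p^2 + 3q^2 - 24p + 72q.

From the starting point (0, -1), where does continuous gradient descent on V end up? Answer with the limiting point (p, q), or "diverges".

diverges

V is separable, so gradient descent decouples: p follows -∂V/∂p, q follows -∂V/∂q.
∂V/∂p = -12(p + 1)(p + 2); at p=0 this is -24, so p increases.
∂V/∂q = -6(q - 4)(q + 3); at q=-1 this is 60, so q decreases.
The p-coordinate has no critical point in that direction and runs off to infinity.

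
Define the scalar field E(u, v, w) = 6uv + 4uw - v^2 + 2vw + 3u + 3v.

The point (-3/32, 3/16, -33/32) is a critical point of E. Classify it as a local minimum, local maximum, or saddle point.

The Hessian is constant: H = [[0, 6, 4], [6, -2, 2], [4, 2, 0]].
Leading principal minors: Δ₁ = 0, Δ₂ = -36, Δ₃ = 128.
The minors fit neither the all-positive nor the alternating-sign pattern, so H is indefinite: a saddle point.

saddle point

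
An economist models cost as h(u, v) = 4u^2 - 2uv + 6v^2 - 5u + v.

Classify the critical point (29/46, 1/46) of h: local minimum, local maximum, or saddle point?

local minimum

The Hessian of h is constant: H = [[8, -2], [-2, 12]].
det(H) = 8·12 − (-2)² = 92.
det(H) > 0 and tr(H) = 20 > 0, so H is positive definite and the point is a local minimum.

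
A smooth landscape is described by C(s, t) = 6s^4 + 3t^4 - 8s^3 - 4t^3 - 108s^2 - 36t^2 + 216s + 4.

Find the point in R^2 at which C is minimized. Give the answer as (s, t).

(-3, 3)

C(s,t) separates as P(s) + Q(t) + 4, so its minimum is min P + min Q + 4.
P'(s) = 24(s - 3)(s - 1)(s + 3) vanishes at s ∈ {-3, 1, 3}; Q'(t) = 12t(t - 3)(t + 2) vanishes at t ∈ {-2, 0, 3}.
Local minima of P (where P''>0): P(-3)=-918, P(3)=-54. Local minima of Q: Q(-2)=-64, Q(3)=-189.
So the global minimum of C is P(-3) + Q(3) + 4 = -918 − 189 + 4 = -1103, attained at (-3, 3).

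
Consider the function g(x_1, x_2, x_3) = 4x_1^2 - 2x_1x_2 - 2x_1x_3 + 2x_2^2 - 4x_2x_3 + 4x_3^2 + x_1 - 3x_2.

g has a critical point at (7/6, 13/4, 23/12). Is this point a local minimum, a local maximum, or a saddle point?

local minimum

The Hessian is constant: H = [[8, -2, -2], [-2, 4, -4], [-2, -4, 8]].
Leading principal minors: Δ₁ = 8, Δ₂ = 28, Δ₃ = 48.
All leading minors are positive, so H is positive definite: a local minimum.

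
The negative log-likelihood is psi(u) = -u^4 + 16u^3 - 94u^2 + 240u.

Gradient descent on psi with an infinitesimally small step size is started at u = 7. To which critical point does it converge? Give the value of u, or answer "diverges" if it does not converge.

psi'(u) = -4(u - 5)(u - 4)(u - 3), so psi'(7) = -96.
Gradient descent moves in the -psi' direction, i.e. u is increasing.
There is no critical point above u=7, and psi' keeps the same sign, so the iterate runs off to +∞.

diverges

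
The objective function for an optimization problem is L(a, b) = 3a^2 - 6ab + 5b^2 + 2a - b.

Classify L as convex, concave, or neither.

L is quadratic, so its Hessian is the constant matrix H = [[6, -6], [-6, 10]].
det(H) = 24, tr(H) = 16.
det(H) > 0 and tr(H) > 0, so H is positive definite everywhere: convex.

convex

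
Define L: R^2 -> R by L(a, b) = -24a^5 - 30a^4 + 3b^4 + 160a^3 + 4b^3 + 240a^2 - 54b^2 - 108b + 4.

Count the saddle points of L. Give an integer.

6

L separates as a function of a plus a function of b, so ∇L=0 decouples.
∂L/∂a = -120a(a - 2)(a + 1)(a + 2) = 0 at a ∈ {-2, -1, 0, 2}; ∂L/∂b = 12(b - 3)(b + 1)(b + 3) = 0 at b ∈ {-3, -1, 3}.
The Hessian is diagonal: diag(L_aa, L_bb). Second derivatives: L_aa(-2)=960, L_aa(-1)=-360, L_aa(0)=480, L_aa(2)=-2880; L_bb(-3)=144, L_bb(-1)=-96, L_bb(3)=288.
Saddle points occur where the two diagonal entries have opposite signs: (-2, -1), (-1, -3), (-1, 3), (0, -1), (2, -3), (2, 3). Count: 6.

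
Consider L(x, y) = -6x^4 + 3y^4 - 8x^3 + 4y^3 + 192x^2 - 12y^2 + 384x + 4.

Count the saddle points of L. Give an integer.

L separates as a function of x plus a function of y, so ∇L=0 decouples.
∂L/∂x = -24(x - 4)(x + 1)(x + 4) = 0 at x ∈ {-4, -1, 4}; ∂L/∂y = 12y(y - 1)(y + 2) = 0 at y ∈ {-2, 0, 1}.
The Hessian is diagonal: diag(L_xx, L_yy). Second derivatives: L_xx(-4)=-576, L_xx(-1)=360, L_xx(4)=-960; L_yy(-2)=72, L_yy(0)=-24, L_yy(1)=36.
Saddle points occur where the two diagonal entries have opposite signs: (-4, -2), (-4, 1), (-1, 0), (4, -2), (4, 1). Count: 5.

5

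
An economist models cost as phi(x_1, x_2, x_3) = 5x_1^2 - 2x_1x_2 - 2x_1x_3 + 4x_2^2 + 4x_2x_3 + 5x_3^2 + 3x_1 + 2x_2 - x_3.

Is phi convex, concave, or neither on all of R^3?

phi is quadratic, so its Hessian is the constant matrix H = [[10, -2, -2], [-2, 8, 4], [-2, 4, 10]].
Leading principal minors: 10, 76, 600.
All positive ⇒ H ≻ 0 ⇒ convex.

convex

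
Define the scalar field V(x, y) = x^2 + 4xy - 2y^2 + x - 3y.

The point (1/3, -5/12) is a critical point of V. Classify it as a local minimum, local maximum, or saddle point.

The Hessian of V is constant: H = [[2, 4], [4, -4]].
det(H) = 2·(-4) − 4² = -24.
Since det(H) < 0, H is indefinite and the critical point is a saddle point.

saddle point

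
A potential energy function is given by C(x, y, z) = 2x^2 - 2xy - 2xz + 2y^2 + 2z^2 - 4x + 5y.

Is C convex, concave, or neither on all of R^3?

C is quadratic, so its Hessian is the constant matrix H = [[4, -2, -2], [-2, 4, 0], [-2, 0, 4]].
Leading principal minors: 4, 12, 32.
All positive ⇒ H ≻ 0 ⇒ convex.

convex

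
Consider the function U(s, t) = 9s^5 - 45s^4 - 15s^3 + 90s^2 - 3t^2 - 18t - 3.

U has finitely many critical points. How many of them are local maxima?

U separates as a function of s plus a function of t, so ∇U=0 decouples.
∂U/∂s = 45s(s - 4)(s - 1)(s + 1) = 0 at s ∈ {-1, 0, 1, 4}; ∂U/∂t = -6(t + 3) = 0 at t ∈ {-3}.
The Hessian is diagonal: diag(U_ss, U_tt). Second derivatives: U_ss(-1)=-450, U_ss(0)=180, U_ss(1)=-270, U_ss(4)=2700; U_tt(-3)=-6.
Local maxima occur where both diagonal entries negative: (-1, -3), (1, -3). Count: 2.

2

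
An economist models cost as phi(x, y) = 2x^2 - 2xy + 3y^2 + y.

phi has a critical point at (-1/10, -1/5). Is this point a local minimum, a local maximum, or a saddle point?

The Hessian of phi is constant: H = [[4, -2], [-2, 6]].
det(H) = 4·6 − (-2)² = 20.
det(H) > 0 and tr(H) = 10 > 0, so H is positive definite and the point is a local minimum.

local minimum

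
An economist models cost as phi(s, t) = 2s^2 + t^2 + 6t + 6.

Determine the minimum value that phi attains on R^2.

-3

phi(s,t) separates as P(s) + Q(t) + 6, so its minimum is min P + min Q + 6.
P'(s) = 4s vanishes at s ∈ {0}; Q'(t) = 2(t + 3) vanishes at t ∈ {-3}.
Local minima of P (where P''>0): P(0)=0. Local minima of Q: Q(-3)=-9.
So the global minimum of phi is P(0) + Q(-3) + 6 = 0 − 9 + 6 = -3, attained at (0, -3).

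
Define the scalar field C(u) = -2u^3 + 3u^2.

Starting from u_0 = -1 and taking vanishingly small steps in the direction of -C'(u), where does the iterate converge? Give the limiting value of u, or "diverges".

C'(u) = -6u(u - 1), so C'(-1) = -12.
Gradient descent moves in the -C' direction, i.e. u is increasing.
The nearest critical point in that direction is u = 0, where C'' = 6 > 0 (a local minimum). The iterate converges there.

0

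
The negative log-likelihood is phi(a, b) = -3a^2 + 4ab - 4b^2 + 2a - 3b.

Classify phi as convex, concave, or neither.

concave

phi is quadratic, so its Hessian is the constant matrix H = [[-6, 4], [4, -8]].
det(H) = 32, tr(H) = -14.
det(H) > 0 and tr(H) < 0, so H is negative definite everywhere: concave.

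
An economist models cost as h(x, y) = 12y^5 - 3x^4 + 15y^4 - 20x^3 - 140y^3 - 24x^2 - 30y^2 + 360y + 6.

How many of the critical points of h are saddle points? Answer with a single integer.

6

h separates as a function of x plus a function of y, so ∇h=0 decouples.
∂h/∂x = -12x(x + 1)(x + 4) = 0 at x ∈ {-4, -1, 0}; ∂h/∂y = 60(y - 2)(y - 1)(y + 1)(y + 3) = 0 at y ∈ {-3, -1, 1, 2}.
The Hessian is diagonal: diag(h_xx, h_yy). Second derivatives: h_xx(-4)=-144, h_xx(-1)=36, h_xx(0)=-48; h_yy(-3)=-2400, h_yy(-1)=720, h_yy(1)=-480, h_yy(2)=900.
Saddle points occur where the two diagonal entries have opposite signs: (-4, -1), (-4, 2), (-1, -3), (-1, 1), (0, -1), (0, 2). Count: 6.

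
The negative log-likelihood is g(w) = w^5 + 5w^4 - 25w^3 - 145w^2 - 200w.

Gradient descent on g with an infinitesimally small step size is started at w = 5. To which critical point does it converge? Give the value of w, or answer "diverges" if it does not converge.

4

g'(w) = 5(w - 4)(w + 1)(w + 2)(w + 5), so g'(5) = 2100.
Gradient descent moves in the -g' direction, i.e. w is decreasing.
The nearest critical point in that direction is w = 4, where g'' = 1350 > 0 (a local minimum). The iterate converges there.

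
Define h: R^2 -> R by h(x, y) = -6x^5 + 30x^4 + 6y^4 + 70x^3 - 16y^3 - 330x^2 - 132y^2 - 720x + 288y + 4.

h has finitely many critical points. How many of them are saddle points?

6

h separates as a function of x plus a function of y, so ∇h=0 decouples.
∂h/∂x = -30(x - 4)(x - 3)(x + 1)(x + 2) = 0 at x ∈ {-2, -1, 3, 4}; ∂h/∂y = 24(y - 4)(y - 1)(y + 3) = 0 at y ∈ {-3, 1, 4}.
The Hessian is diagonal: diag(h_xx, h_yy). Second derivatives: h_xx(-2)=900, h_xx(-1)=-600, h_xx(3)=600, h_xx(4)=-900; h_yy(-3)=672, h_yy(1)=-288, h_yy(4)=504.
Saddle points occur where the two diagonal entries have opposite signs: (-2, 1), (-1, -3), (-1, 4), (3, 1), (4, -3), (4, 4). Count: 6.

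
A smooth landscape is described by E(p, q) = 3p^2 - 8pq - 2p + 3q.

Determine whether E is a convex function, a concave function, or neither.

neither

E is quadratic, so its Hessian is the constant matrix H = [[6, -8], [-8, 0]].
det(H) = -64, tr(H) = 6.
det(H) < 0, so H is indefinite: neither convex nor concave.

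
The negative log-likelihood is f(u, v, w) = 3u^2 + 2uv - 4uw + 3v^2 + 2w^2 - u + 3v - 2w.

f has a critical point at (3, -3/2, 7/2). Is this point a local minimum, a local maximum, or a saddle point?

The Hessian is constant: H = [[6, 2, -4], [2, 6, 0], [-4, 0, 4]].
Leading principal minors: Δ₁ = 6, Δ₂ = 32, Δ₃ = 32.
All leading minors are positive, so H is positive definite: a local minimum.

local minimum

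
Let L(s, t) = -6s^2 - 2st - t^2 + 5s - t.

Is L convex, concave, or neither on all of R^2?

L is quadratic, so its Hessian is the constant matrix H = [[-12, -2], [-2, -2]].
det(H) = 20, tr(H) = -14.
det(H) > 0 and tr(H) < 0, so H is negative definite everywhere: concave.

concave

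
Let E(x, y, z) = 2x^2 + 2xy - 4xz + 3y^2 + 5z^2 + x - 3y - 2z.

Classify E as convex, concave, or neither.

E is quadratic, so its Hessian is the constant matrix H = [[4, 2, -4], [2, 6, 0], [-4, 0, 10]].
Leading principal minors: 4, 20, 104.
All positive ⇒ H ≻ 0 ⇒ convex.

convex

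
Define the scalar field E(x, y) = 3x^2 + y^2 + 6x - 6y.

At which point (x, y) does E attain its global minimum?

E(x,y) separates as P(x) + Q(y), so its minimum is min P + min Q.
P'(x) = 6x + 6 vanishes at x ∈ {-1}; Q'(y) = 2y - 6 vanishes at y ∈ {3}.
Local minima of P (where P''>0): P(-1)=-3. Local minima of Q: Q(3)=-9.
So the global minimum of E is P(-1) + Q(3) = -3 − 9 = -12, attained at (-1, 3).

(-1, 3)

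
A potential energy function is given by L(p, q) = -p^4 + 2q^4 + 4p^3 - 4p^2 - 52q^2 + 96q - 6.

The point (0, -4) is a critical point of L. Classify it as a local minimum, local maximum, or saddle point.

The mixed partial ∂²L/∂p∂q is 0, so the Hessian at any point is diag(L_pp, L_qq) = diag(4(-3p^2 + 6p - 2), 8(3q^2 - 13)).
At (0, -4): H = diag(-8, 280).
The eigenvalues have opposite signs, so H is indefinite: a saddle point.

saddle point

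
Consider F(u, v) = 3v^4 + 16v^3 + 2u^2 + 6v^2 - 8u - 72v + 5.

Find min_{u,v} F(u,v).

F(u,v) separates as P(u) + Q(v) + 5, so its minimum is min P + min Q + 5.
P'(u) = 4u - 8 vanishes at u ∈ {2}; Q'(v) = 12(v - 1)(v + 2)(v + 3) vanishes at v ∈ {-3, -2, 1}.
Local minima of P (where P''>0): P(2)=-8. Local minima of Q: Q(-3)=81, Q(1)=-47.
So the global minimum of F is P(2) + Q(1) + 5 = -8 − 47 + 5 = -50, attained at (2, 1).

-50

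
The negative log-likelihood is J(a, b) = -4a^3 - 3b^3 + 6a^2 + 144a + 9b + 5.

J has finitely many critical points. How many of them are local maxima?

1

J separates as a function of a plus a function of b, so ∇J=0 decouples.
∂J/∂a = -12(a - 4)(a + 3) = 0 at a ∈ {-3, 4}; ∂J/∂b = -9(b - 1)(b + 1) = 0 at b ∈ {-1, 1}.
The Hessian is diagonal: diag(J_aa, J_bb). Second derivatives: J_aa(-3)=84, J_aa(4)=-84; J_bb(-1)=18, J_bb(1)=-18.
Local maxima occur where both diagonal entries negative: (4, 1). Count: 1.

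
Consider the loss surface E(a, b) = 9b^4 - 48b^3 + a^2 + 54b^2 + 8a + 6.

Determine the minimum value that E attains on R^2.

-91

E(a,b) separates as P(a) + Q(b) + 6, so its minimum is min P + min Q + 6.
P'(a) = 2a + 8 vanishes at a ∈ {-4}; Q'(b) = 36b(b - 3)(b - 1) vanishes at b ∈ {0, 1, 3}.
Local minima of P (where P''>0): P(-4)=-16. Local minima of Q: Q(0)=0, Q(3)=-81.
So the global minimum of E is P(-4) + Q(3) + 6 = -16 − 81 + 6 = -91, attained at (-4, 3).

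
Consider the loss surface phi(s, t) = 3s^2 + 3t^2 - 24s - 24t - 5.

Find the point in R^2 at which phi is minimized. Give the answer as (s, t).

(4, 4)

phi(s,t) separates as P(s) + Q(t) − 5, so its minimum is min P + min Q − 5.
P'(s) = 6s - 24 vanishes at s ∈ {4}; Q'(t) = 6(t - 4) vanishes at t ∈ {4}.
Local minima of P (where P''>0): P(4)=-48. Local minima of Q: Q(4)=-48.
So the global minimum of phi is P(4) + Q(4) − 5 = -48 − 48 − 5 = -101, attained at (4, 4).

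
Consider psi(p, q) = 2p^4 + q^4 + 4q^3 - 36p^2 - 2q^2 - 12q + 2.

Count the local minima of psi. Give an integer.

psi separates as a function of p plus a function of q, so ∇psi=0 decouples.
∂psi/∂p = 8p(p - 3)(p + 3) = 0 at p ∈ {-3, 0, 3}; ∂psi/∂q = 4(q - 1)(q + 1)(q + 3) = 0 at q ∈ {-3, -1, 1}.
The Hessian is diagonal: diag(psi_pp, psi_qq). Second derivatives: psi_pp(-3)=144, psi_pp(0)=-72, psi_pp(3)=144; psi_qq(-3)=32, psi_qq(-1)=-16, psi_qq(1)=32.
Local minima occur where both diagonal entries positive: (-3, -3), (-3, 1), (3, -3), (3, 1). Count: 4.

4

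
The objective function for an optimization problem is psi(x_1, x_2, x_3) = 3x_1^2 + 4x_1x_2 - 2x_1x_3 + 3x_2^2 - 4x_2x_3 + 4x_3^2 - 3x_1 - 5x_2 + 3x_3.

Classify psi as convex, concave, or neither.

psi is quadratic, so its Hessian is the constant matrix H = [[6, 4, -2], [4, 6, -4], [-2, -4, 8]].
Leading principal minors: 6, 20, 104.
All positive ⇒ H ≻ 0 ⇒ convex.

convex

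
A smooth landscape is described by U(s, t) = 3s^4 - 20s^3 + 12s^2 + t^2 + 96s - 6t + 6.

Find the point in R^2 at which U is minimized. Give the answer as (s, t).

(-1, 3)

U(s,t) separates as P(s) + Q(t) + 6, so its minimum is min P + min Q + 6.
P'(s) = 12(s - 4)(s - 2)(s + 1) vanishes at s ∈ {-1, 2, 4}; Q'(t) = 2(t - 3) vanishes at t ∈ {3}.
Local minima of P (where P''>0): P(-1)=-61, P(4)=64. Local minima of Q: Q(3)=-9.
So the global minimum of U is P(-1) + Q(3) + 6 = -61 − 9 + 6 = -64, attained at (-1, 3).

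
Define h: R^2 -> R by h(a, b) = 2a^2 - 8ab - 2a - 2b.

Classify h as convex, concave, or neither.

h is quadratic, so its Hessian is the constant matrix H = [[4, -8], [-8, 0]].
det(H) = -64, tr(H) = 4.
det(H) < 0, so H is indefinite: neither convex nor concave.

neither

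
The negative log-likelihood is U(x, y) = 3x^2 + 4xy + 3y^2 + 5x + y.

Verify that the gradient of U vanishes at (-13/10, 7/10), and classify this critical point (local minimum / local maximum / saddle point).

local minimum

∇U = (6x + 4y + 5, 4x + 6y + 1); substituting (-13/10, 7/10) gives ∇U = (0, 0), so (-13/10, 7/10) is indeed a critical point.
The Hessian of U is constant: H = [[6, 4], [4, 6]].
det(H) = 6·6 − 4² = 20.
det(H) > 0 and tr(H) = 12 > 0, so H is positive definite and the point is a local minimum.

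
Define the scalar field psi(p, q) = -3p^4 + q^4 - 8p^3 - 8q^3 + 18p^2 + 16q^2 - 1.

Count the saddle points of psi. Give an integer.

psi separates as a function of p plus a function of q, so ∇psi=0 decouples.
∂psi/∂p = -12p(p - 1)(p + 3) = 0 at p ∈ {-3, 0, 1}; ∂psi/∂q = 4q(q - 4)(q - 2) = 0 at q ∈ {0, 2, 4}.
The Hessian is diagonal: diag(psi_pp, psi_qq). Second derivatives: psi_pp(-3)=-144, psi_pp(0)=36, psi_pp(1)=-48; psi_qq(0)=32, psi_qq(2)=-16, psi_qq(4)=32.
Saddle points occur where the two diagonal entries have opposite signs: (-3, 0), (-3, 4), (0, 2), (1, 0), (1, 4). Count: 5.

5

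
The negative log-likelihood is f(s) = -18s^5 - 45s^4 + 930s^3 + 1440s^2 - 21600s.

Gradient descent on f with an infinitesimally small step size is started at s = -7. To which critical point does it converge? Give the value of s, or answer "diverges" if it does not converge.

-5

f'(s) = -90(s - 4)(s - 3)(s + 4)(s + 5), so f'(-7) = -59400.
Gradient descent moves in the -f' direction, i.e. s is increasing.
The nearest critical point in that direction is s = -5, where f'' = 6480 > 0 (a local minimum). The iterate converges there.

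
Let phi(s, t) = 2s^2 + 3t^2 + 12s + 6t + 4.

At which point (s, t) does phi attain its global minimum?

(-3, -1)

phi(s,t) separates as P(s) + Q(t) + 4, so its minimum is min P + min Q + 4.
P'(s) = 4s + 12 vanishes at s ∈ {-3}; Q'(t) = 6(t + 1) vanishes at t ∈ {-1}.
Local minima of P (where P''>0): P(-3)=-18. Local minima of Q: Q(-1)=-3.
So the global minimum of phi is P(-3) + Q(-1) + 4 = -18 − 3 + 4 = -17, attained at (-3, -1).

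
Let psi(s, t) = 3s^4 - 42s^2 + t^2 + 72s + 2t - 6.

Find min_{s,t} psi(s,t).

psi(s,t) separates as P(s) + Q(t) − 6, so its minimum is min P + min Q − 6.
P'(s) = 12(s - 2)(s - 1)(s + 3) vanishes at s ∈ {-3, 1, 2}; Q'(t) = 2(t + 1) vanishes at t ∈ {-1}.
Local minima of P (where P''>0): P(-3)=-351, P(2)=24. Local minima of Q: Q(-1)=-1.
So the global minimum of psi is P(-3) + Q(-1) − 6 = -351 − 1 − 6 = -358, attained at (-3, -1).

-358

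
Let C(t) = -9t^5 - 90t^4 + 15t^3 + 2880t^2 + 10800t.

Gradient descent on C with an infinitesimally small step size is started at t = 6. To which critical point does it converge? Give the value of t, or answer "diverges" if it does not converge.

diverges

C'(t) = -45(t - 4)(t + 3)(t + 4)(t + 5), so C'(6) = -89100.
Gradient descent moves in the -C' direction, i.e. t is increasing.
There is no critical point above t=6, and C' keeps the same sign, so the iterate runs off to +∞.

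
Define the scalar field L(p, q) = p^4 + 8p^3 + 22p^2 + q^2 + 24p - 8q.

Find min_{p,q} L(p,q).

-25

L(p,q) separates as A(p) + B(q), so its minimum is min A + min B.
A'(p) = 4(p + 1)(p + 2)(p + 3) vanishes at p ∈ {-3, -2, -1}; B'(q) = 2q - 8 vanishes at q ∈ {4}.
Local minima of A (where A''>0): A(-3)=-9, A(-1)=-9. Local minima of B: B(4)=-16.
So the global minimum of L is A(-3) + B(4) = -9 − 16 = -25, attained at (-3, 4).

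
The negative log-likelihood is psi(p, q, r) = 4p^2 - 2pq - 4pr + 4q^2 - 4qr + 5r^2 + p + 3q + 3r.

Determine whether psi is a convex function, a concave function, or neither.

convex

psi is quadratic, so its Hessian is the constant matrix H = [[8, -2, -4], [-2, 8, -4], [-4, -4, 10]].
Leading principal minors: 8, 60, 280.
All positive ⇒ H ≻ 0 ⇒ convex.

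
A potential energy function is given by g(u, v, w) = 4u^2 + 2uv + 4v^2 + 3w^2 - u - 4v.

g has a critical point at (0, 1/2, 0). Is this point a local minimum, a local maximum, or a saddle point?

local minimum

The Hessian is constant: H = [[8, 2, 0], [2, 8, 0], [0, 0, 6]].
Leading principal minors: Δ₁ = 8, Δ₂ = 60, Δ₃ = 360.
All leading minors are positive, so H is positive definite: a local minimum.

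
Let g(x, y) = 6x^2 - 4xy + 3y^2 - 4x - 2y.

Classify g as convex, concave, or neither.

convex

g is quadratic, so its Hessian is the constant matrix H = [[12, -4], [-4, 6]].
det(H) = 56, tr(H) = 18.
det(H) > 0 and tr(H) > 0, so H is positive definite everywhere: convex.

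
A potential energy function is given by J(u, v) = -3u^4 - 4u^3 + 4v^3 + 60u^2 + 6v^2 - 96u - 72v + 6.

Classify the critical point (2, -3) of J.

The mixed partial ∂²J/∂u∂v is 0, so the Hessian at any point is diag(J_uu, J_vv) = diag(12(-3u^2 - 2u + 10), 12(2v + 1)).
At (2, -3): H = diag(-72, -60).
Both eigenvalues are negative, so H is negative definite: a local maximum.

local maximum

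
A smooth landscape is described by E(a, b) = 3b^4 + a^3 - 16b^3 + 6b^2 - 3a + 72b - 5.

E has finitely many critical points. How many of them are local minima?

E separates as a function of a plus a function of b, so ∇E=0 decouples.
∂E/∂a = 3(a - 1)(a + 1) = 0 at a ∈ {-1, 1}; ∂E/∂b = 12(b - 3)(b - 2)(b + 1) = 0 at b ∈ {-1, 2, 3}.
The Hessian is diagonal: diag(E_aa, E_bb). Second derivatives: E_aa(-1)=-6, E_aa(1)=6; E_bb(-1)=144, E_bb(2)=-36, E_bb(3)=48.
Local minima occur where both diagonal entries positive: (1, -1), (1, 3). Count: 2.

2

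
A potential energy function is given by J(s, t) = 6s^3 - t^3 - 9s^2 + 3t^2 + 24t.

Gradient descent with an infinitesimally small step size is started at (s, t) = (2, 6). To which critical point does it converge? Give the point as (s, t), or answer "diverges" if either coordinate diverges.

J is separable, so gradient descent decouples: s follows -∂J/∂s, t follows -∂J/∂t.
∂J/∂s = 18s(s - 1); at s=2 this is 36, so s decreases.
∂J/∂t = -3(t - 4)(t + 2); at t=6 this is -48, so t increases.
The t-coordinate has no critical point in that direction and runs off to infinity.

diverges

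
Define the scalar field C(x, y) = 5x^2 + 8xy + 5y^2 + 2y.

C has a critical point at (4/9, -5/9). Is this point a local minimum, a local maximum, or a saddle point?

The Hessian of C is constant: H = [[10, 8], [8, 10]].
det(H) = 10·10 − 8² = 36.
det(H) > 0 and tr(H) = 20 > 0, so H is positive definite and the point is a local minimum.

local minimum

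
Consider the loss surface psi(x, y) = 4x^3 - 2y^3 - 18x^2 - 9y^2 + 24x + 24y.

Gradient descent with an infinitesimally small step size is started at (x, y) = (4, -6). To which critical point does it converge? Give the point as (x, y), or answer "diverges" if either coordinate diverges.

psi is separable, so gradient descent decouples: x follows -∂psi/∂x, y follows -∂psi/∂y.
∂psi/∂x = 12(x - 2)(x - 1); at x=4 this is 72, so x decreases.
∂psi/∂y = -6(y - 1)(y + 4); at y=-6 this is -84, so y increases.
x converges to its nearest critical value 2 (a local min of the x-part); y converges to -4. The iterate converges to (2, -4).

(2, -4)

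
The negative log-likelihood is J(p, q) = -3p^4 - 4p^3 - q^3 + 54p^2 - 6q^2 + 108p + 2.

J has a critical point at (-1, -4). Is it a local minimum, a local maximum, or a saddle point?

local minimum

The mixed partial ∂²J/∂p∂q is 0, so the Hessian at any point is diag(J_pp, J_qq) = diag(12(-3p^2 - 2p + 9), -6(q + 2)).
At (-1, -4): H = diag(96, 12).
Both eigenvalues are positive, so H is positive definite: a local minimum.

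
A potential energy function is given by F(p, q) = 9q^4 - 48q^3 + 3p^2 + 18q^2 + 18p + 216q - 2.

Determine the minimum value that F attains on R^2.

-170

F(p,q) separates as A(p) + B(q) − 2, so its minimum is min A + min B − 2.
A'(p) = 6p + 18 vanishes at p ∈ {-3}; B'(q) = 36(q - 3)(q - 2)(q + 1) vanishes at q ∈ {-1, 2, 3}.
Local minima of A (where A''>0): A(-3)=-27. Local minima of B: B(-1)=-141, B(3)=243.
So the global minimum of F is A(-3) + B(-1) − 2 = -27 − 141 − 2 = -170, attained at (-3, -1).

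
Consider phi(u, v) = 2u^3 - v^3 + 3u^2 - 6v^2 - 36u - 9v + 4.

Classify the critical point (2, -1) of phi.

The mixed partial ∂²phi/∂u∂v is 0, so the Hessian at any point is diag(phi_uu, phi_vv) = diag(6(2u + 1), -6(v + 2)).
At (2, -1): H = diag(30, -6).
The eigenvalues have opposite signs, so H is indefinite: a saddle point.

saddle point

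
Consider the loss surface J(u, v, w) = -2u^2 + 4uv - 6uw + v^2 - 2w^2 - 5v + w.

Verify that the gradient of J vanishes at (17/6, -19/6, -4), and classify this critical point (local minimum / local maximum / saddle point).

saddle point

∇J = (-4u + 4v - 6w, 4u + 2v - 5, -6u - 4w + 1); substituting (17/6, -19/6, -4) gives ∇J = (0, 0, 0), so (17/6, -19/6, -4) is indeed a critical point.
The Hessian is constant: H = [[-4, 4, -6], [4, 2, 0], [-6, 0, -4]].
Leading principal minors: Δ₁ = -4, Δ₂ = -24, Δ₃ = 24.
The minors fit neither the all-positive nor the alternating-sign pattern, so H is indefinite: a saddle point.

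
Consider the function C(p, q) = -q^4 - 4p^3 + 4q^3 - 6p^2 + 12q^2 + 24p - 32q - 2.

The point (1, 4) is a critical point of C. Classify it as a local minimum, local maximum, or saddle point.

local maximum

The mixed partial ∂²C/∂p∂q is 0, so the Hessian at any point is diag(C_pp, C_qq) = diag(-12(2p + 1), 12(-q^2 + 2q + 2)).
At (1, 4): H = diag(-36, -72).
Both eigenvalues are negative, so H is negative definite: a local maximum.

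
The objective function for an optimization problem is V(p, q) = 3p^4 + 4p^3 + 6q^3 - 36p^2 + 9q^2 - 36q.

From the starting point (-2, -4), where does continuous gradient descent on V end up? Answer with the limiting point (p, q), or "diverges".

V is separable, so gradient descent decouples: p follows -∂V/∂p, q follows -∂V/∂q.
∂V/∂p = 12p(p - 2)(p + 3); at p=-2 this is 96, so p decreases.
∂V/∂q = 18(q - 1)(q + 2); at q=-4 this is 180, so q decreases.
The q-coordinate has no critical point in that direction and runs off to infinity.

diverges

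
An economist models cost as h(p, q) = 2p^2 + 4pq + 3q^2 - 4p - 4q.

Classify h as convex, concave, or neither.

h is quadratic, so its Hessian is the constant matrix H = [[4, 4], [4, 6]].
det(H) = 8, tr(H) = 10.
det(H) > 0 and tr(H) > 0, so H is positive definite everywhere: convex.

convex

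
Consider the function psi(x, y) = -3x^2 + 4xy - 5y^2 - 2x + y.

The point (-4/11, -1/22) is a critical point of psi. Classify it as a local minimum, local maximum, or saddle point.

local maximum

The Hessian of psi is constant: H = [[-6, 4], [4, -10]].
det(H) = (-6)·(-10) − 4² = 44.
det(H) > 0 and tr(H) = -16 < 0, so H is negative definite and the point is a local maximum.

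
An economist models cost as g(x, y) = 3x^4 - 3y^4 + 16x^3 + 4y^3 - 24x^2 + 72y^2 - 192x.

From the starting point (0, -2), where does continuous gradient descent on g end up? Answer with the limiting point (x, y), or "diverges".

(2, 0)

g is separable, so gradient descent decouples: x follows -∂g/∂x, y follows -∂g/∂y.
∂g/∂x = 12(x - 2)(x + 2)(x + 4); at x=0 this is -192, so x increases.
∂g/∂y = -12y(y - 4)(y + 3); at y=-2 this is -144, so y increases.
x converges to its nearest critical value 2 (a local min of the x-part); y converges to 0. The iterate converges to (2, 0).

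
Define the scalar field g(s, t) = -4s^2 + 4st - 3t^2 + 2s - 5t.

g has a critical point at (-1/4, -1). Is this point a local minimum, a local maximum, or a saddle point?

local maximum

The Hessian of g is constant: H = [[-8, 4], [4, -6]].
det(H) = (-8)·(-6) − 4² = 32.
det(H) > 0 and tr(H) = -14 < 0, so H is negative definite and the point is a local maximum.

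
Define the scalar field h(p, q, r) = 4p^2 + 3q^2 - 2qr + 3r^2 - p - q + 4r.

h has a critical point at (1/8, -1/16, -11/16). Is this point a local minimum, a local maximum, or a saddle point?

The Hessian is constant: H = [[8, 0, 0], [0, 6, -2], [0, -2, 6]].
Leading principal minors: Δ₁ = 8, Δ₂ = 48, Δ₃ = 256.
All leading minors are positive, so H is positive definite: a local minimum.

local minimum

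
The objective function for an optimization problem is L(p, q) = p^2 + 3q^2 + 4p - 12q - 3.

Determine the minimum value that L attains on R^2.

-19

L(p,q) separates as A(p) + B(q) − 3, so its minimum is min A + min B − 3.
A'(p) = 2p + 4 vanishes at p ∈ {-2}; B'(q) = 6q - 12 vanishes at q ∈ {2}.
Local minima of A (where A''>0): A(-2)=-4. Local minima of B: B(2)=-12.
So the global minimum of L is A(-2) + B(2) − 3 = -4 − 12 − 3 = -19, attained at (-2, 2).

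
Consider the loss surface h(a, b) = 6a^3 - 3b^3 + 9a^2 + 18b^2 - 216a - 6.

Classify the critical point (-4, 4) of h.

The mixed partial ∂²h/∂a∂b is 0, so the Hessian at any point is diag(h_aa, h_bb) = diag(18(2a + 1), 18(-b + 2)).
At (-4, 4): H = diag(-126, -36).
Both eigenvalues are negative, so H is negative definite: a local maximum.

local maximum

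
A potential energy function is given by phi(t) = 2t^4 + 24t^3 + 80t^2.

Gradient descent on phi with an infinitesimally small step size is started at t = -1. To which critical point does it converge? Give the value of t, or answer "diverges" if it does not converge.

phi'(t) = 8t(t + 4)(t + 5), so phi'(-1) = -96.
Gradient descent moves in the -phi' direction, i.e. t is increasing.
The nearest critical point in that direction is t = 0, where phi'' = 160 > 0 (a local minimum). The iterate converges there.

0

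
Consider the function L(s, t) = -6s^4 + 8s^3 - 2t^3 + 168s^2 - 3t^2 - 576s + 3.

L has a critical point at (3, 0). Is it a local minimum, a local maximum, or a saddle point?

The mixed partial ∂²L/∂s∂t is 0, so the Hessian at any point is diag(L_ss, L_tt) = diag(24(-3s^2 + 2s + 14), -6(2t + 1)).
At (3, 0): H = diag(-168, -6).
Both eigenvalues are negative, so H is negative definite: a local maximum.

local maximum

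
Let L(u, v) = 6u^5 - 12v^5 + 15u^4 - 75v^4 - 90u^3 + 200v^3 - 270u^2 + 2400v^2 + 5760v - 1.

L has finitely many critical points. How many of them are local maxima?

4

L separates as a function of u plus a function of v, so ∇L=0 decouples.
∂L/∂u = 30u(u - 3)(u + 2)(u + 3) = 0 at u ∈ {-3, -2, 0, 3}; ∂L/∂v = -60(v - 4)(v + 2)(v + 3)(v + 4) = 0 at v ∈ {-4, -3, -2, 4}.
The Hessian is diagonal: diag(L_uu, L_vv). Second derivatives: L_uu(-3)=-540, L_uu(-2)=300, L_uu(0)=-540, L_uu(3)=2700; L_vv(-4)=960, L_vv(-3)=-420, L_vv(-2)=720, L_vv(4)=-20160.
Local maxima occur where both diagonal entries negative: (-3, -3), (-3, 4), (0, -3), (0, 4). Count: 4.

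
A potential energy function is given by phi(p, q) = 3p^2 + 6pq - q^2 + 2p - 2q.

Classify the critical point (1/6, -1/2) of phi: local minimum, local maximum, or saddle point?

The Hessian of phi is constant: H = [[6, 6], [6, -2]].
det(H) = 6·(-2) − 6² = -48.
Since det(H) < 0, H is indefinite and the critical point is a saddle point.

saddle point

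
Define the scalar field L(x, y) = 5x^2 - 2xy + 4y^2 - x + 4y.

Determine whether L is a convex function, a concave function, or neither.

convex

L is quadratic, so its Hessian is the constant matrix H = [[10, -2], [-2, 8]].
det(H) = 76, tr(H) = 18.
det(H) > 0 and tr(H) > 0, so H is positive definite everywhere: convex.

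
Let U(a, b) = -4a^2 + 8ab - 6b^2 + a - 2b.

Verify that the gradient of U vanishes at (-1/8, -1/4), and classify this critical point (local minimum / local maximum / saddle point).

local maximum

∇U = (-8a + 8b + 1, 8a - 12b - 2); substituting (-1/8, -1/4) gives ∇U = (0, 0), so (-1/8, -1/4) is indeed a critical point.
The Hessian of U is constant: H = [[-8, 8], [8, -12]].
det(H) = (-8)·(-12) − 8² = 32.
det(H) > 0 and tr(H) = -20 < 0, so H is negative definite and the point is a local maximum.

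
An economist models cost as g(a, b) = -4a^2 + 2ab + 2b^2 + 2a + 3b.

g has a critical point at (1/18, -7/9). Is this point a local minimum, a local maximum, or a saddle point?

The Hessian of g is constant: H = [[-8, 2], [2, 4]].
det(H) = (-8)·4 − 2² = -36.
Since det(H) < 0, H is indefinite and the critical point is a saddle point.

saddle point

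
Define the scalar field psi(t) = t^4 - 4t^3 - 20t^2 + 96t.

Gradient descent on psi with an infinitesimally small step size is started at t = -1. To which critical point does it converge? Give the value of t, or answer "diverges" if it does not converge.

-3

psi'(t) = 4(t - 4)(t - 2)(t + 3), so psi'(-1) = 120.
Gradient descent moves in the -psi' direction, i.e. t is decreasing.
The nearest critical point in that direction is t = -3, where psi'' = 140 > 0 (a local minimum). The iterate converges there.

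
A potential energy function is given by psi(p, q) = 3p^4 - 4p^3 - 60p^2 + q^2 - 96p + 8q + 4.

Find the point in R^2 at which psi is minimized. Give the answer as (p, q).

psi(p,q) separates as A(p) + B(q) + 4, so its minimum is min A + min B + 4.
A'(p) = 12(p - 4)(p + 1)(p + 2) vanishes at p ∈ {-2, -1, 4}; B'(q) = 2q + 8 vanishes at q ∈ {-4}.
Local minima of A (where A''>0): A(-2)=32, A(4)=-832. Local minima of B: B(-4)=-16.
So the global minimum of psi is A(4) + B(-4) + 4 = -832 − 16 + 4 = -844, attained at (4, -4).

(4, -4)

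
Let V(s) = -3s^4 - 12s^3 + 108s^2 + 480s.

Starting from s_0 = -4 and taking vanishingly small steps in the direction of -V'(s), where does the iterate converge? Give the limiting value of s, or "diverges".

V'(s) = -12(s - 4)(s + 2)(s + 5), so V'(-4) = -192.
Gradient descent moves in the -V' direction, i.e. s is increasing.
The nearest critical point in that direction is s = -2, where V'' = 216 > 0 (a local minimum). The iterate converges there.

-2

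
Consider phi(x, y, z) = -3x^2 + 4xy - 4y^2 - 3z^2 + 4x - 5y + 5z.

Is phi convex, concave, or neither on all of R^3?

concave

phi is quadratic, so its Hessian is the constant matrix H = [[-6, 4, 0], [4, -8, 0], [0, 0, -6]].
Leading principal minors: -6, 32, -192.
Signs alternate −, +, − ⇒ H ≺ 0 ⇒ concave.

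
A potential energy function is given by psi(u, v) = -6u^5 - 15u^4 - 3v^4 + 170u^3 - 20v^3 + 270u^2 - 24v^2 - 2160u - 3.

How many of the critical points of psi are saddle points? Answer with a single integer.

psi separates as a function of u plus a function of v, so ∇psi=0 decouples.
∂psi/∂u = -30(u - 3)(u - 2)(u + 3)(u + 4) = 0 at u ∈ {-4, -3, 2, 3}; ∂psi/∂v = -12v(v + 1)(v + 4) = 0 at v ∈ {-4, -1, 0}.
The Hessian is diagonal: diag(psi_uu, psi_vv). Second derivatives: psi_uu(-4)=1260, psi_uu(-3)=-900, psi_uu(2)=900, psi_uu(3)=-1260; psi_vv(-4)=-144, psi_vv(-1)=36, psi_vv(0)=-48.
Saddle points occur where the two diagonal entries have opposite signs: (-4, -4), (-4, 0), (-3, -1), (2, -4), (2, 0), (3, -1). Count: 6.

6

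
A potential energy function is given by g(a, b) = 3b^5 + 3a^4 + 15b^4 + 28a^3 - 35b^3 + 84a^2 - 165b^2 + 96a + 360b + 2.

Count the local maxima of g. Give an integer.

2

g separates as a function of a plus a function of b, so ∇g=0 decouples.
∂g/∂a = 12(a + 1)(a + 2)(a + 4) = 0 at a ∈ {-4, -2, -1}; ∂g/∂b = 15(b - 2)(b - 1)(b + 3)(b + 4) = 0 at b ∈ {-4, -3, 1, 2}.
The Hessian is diagonal: diag(g_aa, g_bb). Second derivatives: g_aa(-4)=72, g_aa(-2)=-24, g_aa(-1)=36; g_bb(-4)=-450, g_bb(-3)=300, g_bb(1)=-300, g_bb(2)=450.
Local maxima occur where both diagonal entries negative: (-2, -4), (-2, 1). Count: 2.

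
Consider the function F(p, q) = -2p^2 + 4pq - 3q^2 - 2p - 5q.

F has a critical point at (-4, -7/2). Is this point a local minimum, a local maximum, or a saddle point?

The Hessian of F is constant: H = [[-4, 4], [4, -6]].
det(H) = (-4)·(-6) − 4² = 8.
det(H) > 0 and tr(H) = -10 < 0, so H is negative definite and the point is a local maximum.

local maximum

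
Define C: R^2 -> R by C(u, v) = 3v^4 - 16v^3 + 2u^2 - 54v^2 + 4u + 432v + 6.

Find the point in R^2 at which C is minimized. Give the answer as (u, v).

C(u,v) separates as P(u) + Q(v) + 6, so its minimum is min P + min Q + 6.
P'(u) = 4u + 4 vanishes at u ∈ {-1}; Q'(v) = 12(v - 4)(v - 3)(v + 3) vanishes at v ∈ {-3, 3, 4}.
Local minima of P (where P''>0): P(-1)=-2. Local minima of Q: Q(-3)=-1107, Q(4)=608.
So the global minimum of C is P(-1) + Q(-3) + 6 = -2 − 1107 + 6 = -1103, attained at (-1, -3).

(-1, -3)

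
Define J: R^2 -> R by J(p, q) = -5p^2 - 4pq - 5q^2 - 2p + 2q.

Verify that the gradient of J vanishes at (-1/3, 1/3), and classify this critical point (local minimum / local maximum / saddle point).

local maximum

∇J = (-10p - 4q - 2, -4p - 10q + 2); substituting (-1/3, 1/3) gives ∇J = (0, 0), so (-1/3, 1/3) is indeed a critical point.
The Hessian of J is constant: H = [[-10, -4], [-4, -10]].
det(H) = (-10)·(-10) − (-4)² = 84.
det(H) > 0 and tr(H) = -20 < 0, so H is negative definite and the point is a local maximum.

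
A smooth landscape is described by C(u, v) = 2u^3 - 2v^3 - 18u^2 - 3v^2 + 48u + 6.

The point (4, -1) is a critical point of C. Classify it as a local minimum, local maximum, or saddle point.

The mixed partial ∂²C/∂u∂v is 0, so the Hessian at any point is diag(C_uu, C_vv) = diag(12(u - 3), -6(2v + 1)).
At (4, -1): H = diag(12, 6).
Both eigenvalues are positive, so H is positive definite: a local minimum.

local minimum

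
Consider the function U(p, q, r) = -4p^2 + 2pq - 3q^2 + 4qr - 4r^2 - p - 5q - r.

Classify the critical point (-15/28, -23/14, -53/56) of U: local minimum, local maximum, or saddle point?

local maximum

The Hessian is constant: H = [[-8, 2, 0], [2, -6, 4], [0, 4, -8]].
Leading principal minors: Δ₁ = -8, Δ₂ = 44, Δ₃ = -224.
The minors alternate sign starting negative (−, +, −), so H is negative definite: a local maximum.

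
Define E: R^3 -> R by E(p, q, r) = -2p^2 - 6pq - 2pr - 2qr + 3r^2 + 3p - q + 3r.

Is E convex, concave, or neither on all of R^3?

E is quadratic, so its Hessian is the constant matrix H = [[-4, -6, -2], [-6, 0, -2], [-2, -2, 6]].
Leading principal minors: -4, -36, -248.
Neither pattern holds ⇒ H is indefinite ⇒ neither convex nor concave.

neither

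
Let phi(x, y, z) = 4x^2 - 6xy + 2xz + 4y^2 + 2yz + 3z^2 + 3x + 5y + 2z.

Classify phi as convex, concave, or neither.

convex

phi is quadratic, so its Hessian is the constant matrix H = [[8, -6, 2], [-6, 8, 2], [2, 2, 6]].
Leading principal minors: 8, 28, 56.
All positive ⇒ H ≻ 0 ⇒ convex.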